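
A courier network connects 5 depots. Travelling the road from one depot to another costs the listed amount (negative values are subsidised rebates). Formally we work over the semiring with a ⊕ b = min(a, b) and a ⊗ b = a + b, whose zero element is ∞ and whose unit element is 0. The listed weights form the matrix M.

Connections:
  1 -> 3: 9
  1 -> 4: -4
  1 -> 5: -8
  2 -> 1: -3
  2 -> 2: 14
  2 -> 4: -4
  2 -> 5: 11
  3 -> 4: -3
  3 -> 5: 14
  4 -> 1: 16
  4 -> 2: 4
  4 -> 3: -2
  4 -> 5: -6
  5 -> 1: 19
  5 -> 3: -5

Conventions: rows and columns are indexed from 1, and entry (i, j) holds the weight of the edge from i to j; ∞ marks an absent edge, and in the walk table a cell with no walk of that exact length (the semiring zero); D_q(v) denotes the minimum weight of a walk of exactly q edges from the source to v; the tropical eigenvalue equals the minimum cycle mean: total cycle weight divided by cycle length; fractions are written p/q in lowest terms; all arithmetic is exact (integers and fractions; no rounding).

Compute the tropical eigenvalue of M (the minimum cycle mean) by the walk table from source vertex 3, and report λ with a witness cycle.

q=0: [∞, ∞, 0, ∞, ∞]
q=1: [∞, ∞, ∞, -3, 14]
q=2: [13, 1, -5, ∞, -9]
q=3: [-2, 15, -14, -8, 5]
q=4: [8, -4, -10, -17, -14]
q=5: [-7, -13, -19, -13, -23]
Optimal cycle mean attained by: cycle 3->4->5->3, total (-3) + (-6) + (-5), length 3.
Answer: λ = -14/3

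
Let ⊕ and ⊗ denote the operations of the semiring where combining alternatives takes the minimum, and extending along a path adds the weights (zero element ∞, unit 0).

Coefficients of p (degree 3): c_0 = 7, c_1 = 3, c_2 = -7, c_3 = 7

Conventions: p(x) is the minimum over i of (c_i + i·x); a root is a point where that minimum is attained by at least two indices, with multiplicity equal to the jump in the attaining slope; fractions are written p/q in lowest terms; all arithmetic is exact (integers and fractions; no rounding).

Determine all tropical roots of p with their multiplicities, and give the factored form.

hull edge (i=0, c=7) to (i=2, c=-7): slope -7, span 2
hull edge (i=2, c=-7) to (i=3, c=7): slope 14, span 1
Factored form: p(x) = 7 ⊗ (x ⊕ (-14)) ⊗ (x ⊕ 7) ⊗ (x ⊕ 7)
Answer: roots = -14 (mult 1), 7 (mult 2)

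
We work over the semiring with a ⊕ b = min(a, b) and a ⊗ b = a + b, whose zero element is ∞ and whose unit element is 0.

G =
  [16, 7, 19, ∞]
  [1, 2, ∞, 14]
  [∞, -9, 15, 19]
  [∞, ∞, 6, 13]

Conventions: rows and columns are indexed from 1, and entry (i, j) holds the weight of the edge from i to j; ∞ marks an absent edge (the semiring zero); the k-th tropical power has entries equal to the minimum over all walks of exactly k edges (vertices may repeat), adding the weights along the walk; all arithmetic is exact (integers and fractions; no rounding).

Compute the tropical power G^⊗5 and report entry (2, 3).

G^⊗2:
  [8, 9, 34, 21]
  [3, 4, 20, 16]
  [-8, -7, 25, 5]
  [∞, -3, 19, 25]
G^⊗3:
  [10, 11, 27, 23]
  [5, 6, 22, 18]
  [-6, -5, 11, 7]
  [-2, -1, 31, 11]
G^⊗4:
  [12, 13, 29, 25]
  [7, 8, 24, 20]
  [-4, -3, 13, 9]
  [0, 1, 17, 13]
G^⊗5:
  [14, 15, 31, 27]
  [9, 10, 26, 22]
  [-2, -1, 15, 11]
  [2, 3, 19, 15]
Key observation: the optimum is the walk 2->2->2->2->1->3, with weight 2 + 2 + 2 + 1 + 19 = 26.
Optimal value attained by: walk 2->2->2->2->1->3.
Answer: (G^⊗5)[2][3] = 26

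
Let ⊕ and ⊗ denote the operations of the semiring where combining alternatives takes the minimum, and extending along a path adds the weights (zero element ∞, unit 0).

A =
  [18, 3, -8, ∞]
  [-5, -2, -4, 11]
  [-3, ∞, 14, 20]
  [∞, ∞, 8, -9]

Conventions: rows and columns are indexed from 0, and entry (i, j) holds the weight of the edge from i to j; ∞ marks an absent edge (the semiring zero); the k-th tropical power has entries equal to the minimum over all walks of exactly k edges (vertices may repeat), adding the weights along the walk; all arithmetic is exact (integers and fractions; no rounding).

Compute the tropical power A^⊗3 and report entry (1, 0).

A^⊗2:
  [-11, 1, -1, 12]
  [-7, -4, -13, 2]
  [11, 0, -11, 11]
  [5, ∞, -1, -18]
A^⊗3:
  [-4, -8, -19, 3]
  [-16, -6, -15, -7]
  [-14, -2, -4, 2]
  [-4, 8, -10, -27]
Key observation: the optimum is the walk 1->0->2->0, with weight (-5) + (-8) + (-3) = -16.
Optimal value attained by: walk 1->0->2->0.
Answer: (A^⊗3)[1][0] = -16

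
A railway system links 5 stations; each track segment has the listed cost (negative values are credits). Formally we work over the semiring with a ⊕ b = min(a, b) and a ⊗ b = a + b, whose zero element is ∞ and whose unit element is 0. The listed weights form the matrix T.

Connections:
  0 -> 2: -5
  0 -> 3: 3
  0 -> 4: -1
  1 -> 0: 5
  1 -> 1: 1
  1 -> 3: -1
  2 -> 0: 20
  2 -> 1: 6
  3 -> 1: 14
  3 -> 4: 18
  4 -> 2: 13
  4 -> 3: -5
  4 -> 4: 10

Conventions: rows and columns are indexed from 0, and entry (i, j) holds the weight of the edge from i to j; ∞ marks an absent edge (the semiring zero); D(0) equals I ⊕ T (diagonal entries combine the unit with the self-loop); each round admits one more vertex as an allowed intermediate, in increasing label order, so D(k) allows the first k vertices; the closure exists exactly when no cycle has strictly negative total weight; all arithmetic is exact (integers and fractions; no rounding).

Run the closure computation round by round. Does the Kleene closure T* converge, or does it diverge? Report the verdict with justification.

D(0):
  [0, ∞, -5, 3, -1]
  [5, 0, ∞, -1, ∞]
  [20, 6, 0, ∞, ∞]
  [∞, 14, ∞, 0, 18]
  [∞, ∞, 13, -5, 0]
D(1):
  [0, ∞, -5, 3, -1]
  [5, 0, 0, -1, 4]
  [20, 6, 0, 23, 19]
  [∞, 14, ∞, 0, 18]
  [∞, ∞, 13, -5, 0]
D(2):
  [0, ∞, -5, 3, -1]
  [5, 0, 0, -1, 4]
  [11, 6, 0, 5, 10]
  [19, 14, 14, 0, 18]
  [∞, ∞, 13, -5, 0]
D(3):
  [0, 1, -5, 0, -1]
  [5, 0, 0, -1, 4]
  [11, 6, 0, 5, 10]
  [19, 14, 14, 0, 18]
  [24, 19, 13, -5, 0]
D(4):
  [0, 1, -5, 0, -1]
  [5, 0, 0, -1, 4]
  [11, 6, 0, 5, 10]
  [19, 14, 14, 0, 18]
  [14, 9, 9, -5, 0]
D(5):
  [0, 1, -5, -6, -1]
  [5, 0, 0, -1, 4]
  [11, 6, 0, 5, 10]
  [19, 14, 14, 0, 18]
  [14, 9, 9, -5, 0]
Key observation: every diagonal entry stays at the unit through all rounds, so no improving cycle exists.
Answer: CONVERGES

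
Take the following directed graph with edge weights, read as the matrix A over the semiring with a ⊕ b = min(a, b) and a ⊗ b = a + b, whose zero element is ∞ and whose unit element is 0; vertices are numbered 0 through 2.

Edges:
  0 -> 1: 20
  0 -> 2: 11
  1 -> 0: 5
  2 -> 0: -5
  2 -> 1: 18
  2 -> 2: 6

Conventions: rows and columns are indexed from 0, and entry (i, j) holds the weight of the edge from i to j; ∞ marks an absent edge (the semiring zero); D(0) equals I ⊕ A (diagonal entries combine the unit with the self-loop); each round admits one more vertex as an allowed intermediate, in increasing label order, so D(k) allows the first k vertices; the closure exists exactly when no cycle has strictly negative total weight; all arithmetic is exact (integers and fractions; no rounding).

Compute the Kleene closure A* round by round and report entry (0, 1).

D(0):
  [0, 20, 11]
  [5, 0, ∞]
  [-5, 18, 0]
D(1):
  [0, 20, 11]
  [5, 0, 16]
  [-5, 15, 0]
D(2):
  [0, 20, 11]
  [5, 0, 16]
  [-5, 15, 0]
D(3):
  [0, 20, 11]
  [5, 0, 16]
  [-5, 15, 0]
Answer: A*[0][1] = 20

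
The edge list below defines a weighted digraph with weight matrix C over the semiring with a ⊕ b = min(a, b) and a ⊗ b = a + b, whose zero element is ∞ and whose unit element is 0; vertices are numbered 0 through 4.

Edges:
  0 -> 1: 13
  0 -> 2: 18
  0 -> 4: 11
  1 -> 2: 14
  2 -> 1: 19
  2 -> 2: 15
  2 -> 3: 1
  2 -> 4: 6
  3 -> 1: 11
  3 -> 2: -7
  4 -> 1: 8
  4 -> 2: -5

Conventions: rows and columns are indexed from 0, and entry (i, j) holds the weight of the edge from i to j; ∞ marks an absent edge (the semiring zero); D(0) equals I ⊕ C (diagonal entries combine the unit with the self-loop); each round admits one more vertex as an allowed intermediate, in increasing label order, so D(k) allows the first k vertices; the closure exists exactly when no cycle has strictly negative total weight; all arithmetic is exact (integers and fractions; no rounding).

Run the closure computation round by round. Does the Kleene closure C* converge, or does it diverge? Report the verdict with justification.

D(0):
  [0, 13, 18, ∞, 11]
  [∞, 0, 14, ∞, ∞]
  [∞, 19, 0, 1, 6]
  [∞, 11, -7, 0, ∞]
  [∞, 8, -5, ∞, 0]
D(1):
  [0, 13, 18, ∞, 11]
  [∞, 0, 14, ∞, ∞]
  [∞, 19, 0, 1, 6]
  [∞, 11, -7, 0, ∞]
  [∞, 8, -5, ∞, 0]
D(2):
  [0, 13, 18, ∞, 11]
  [∞, 0, 14, ∞, ∞]
  [∞, 19, 0, 1, 6]
  [∞, 11, -7, 0, ∞]
  [∞, 8, -5, ∞, 0]
Detection: at round 3, diagonal entry (3, 3) turns strictly negative.
Key observation: the cycle 3->2->3 has total weight (-7) + 1, which is strictly negative.
Answer: DIVERGES — negative cycle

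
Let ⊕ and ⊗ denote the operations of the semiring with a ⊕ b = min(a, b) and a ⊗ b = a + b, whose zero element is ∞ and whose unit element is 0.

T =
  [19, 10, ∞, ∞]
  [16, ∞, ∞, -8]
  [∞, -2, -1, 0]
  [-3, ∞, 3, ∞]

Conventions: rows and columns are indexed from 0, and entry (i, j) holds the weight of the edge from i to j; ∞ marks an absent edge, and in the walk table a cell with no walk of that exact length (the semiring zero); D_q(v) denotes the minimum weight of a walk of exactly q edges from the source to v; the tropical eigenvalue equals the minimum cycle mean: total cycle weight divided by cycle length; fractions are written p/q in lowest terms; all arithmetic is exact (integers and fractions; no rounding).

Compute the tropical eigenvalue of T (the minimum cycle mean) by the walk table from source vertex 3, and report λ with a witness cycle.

q=0: [∞, ∞, ∞, 0]
q=1: [-3, ∞, 3, ∞]
q=2: [16, 1, 2, 3]
q=3: [0, 0, 1, -7]
q=4: [-10, -1, -4, -8]
Optimal cycle mean attained by: cycle 1->3->2->1, total (-8) + 3 + (-2), length 3.
Answer: λ = -7/3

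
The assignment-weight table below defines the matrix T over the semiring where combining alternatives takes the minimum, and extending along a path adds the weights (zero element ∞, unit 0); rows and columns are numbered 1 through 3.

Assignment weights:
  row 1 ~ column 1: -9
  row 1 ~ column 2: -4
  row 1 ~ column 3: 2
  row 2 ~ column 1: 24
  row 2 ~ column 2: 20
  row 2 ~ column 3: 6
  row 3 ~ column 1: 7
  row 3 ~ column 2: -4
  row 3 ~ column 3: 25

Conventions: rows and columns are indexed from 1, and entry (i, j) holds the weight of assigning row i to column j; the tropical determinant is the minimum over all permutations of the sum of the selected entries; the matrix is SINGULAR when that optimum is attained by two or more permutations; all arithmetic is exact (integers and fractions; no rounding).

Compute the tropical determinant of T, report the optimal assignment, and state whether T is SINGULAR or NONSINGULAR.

σ = (1, 2, 3): (-9) + 20 + 25 = 36
σ = (1, 3, 2): (-9) + 6 + (-4) = -7
σ = (2, 1, 3): (-4) + 24 + 25 = 45
σ = (2, 3, 1): (-4) + 6 + 7 = 9
σ = (3, 1, 2): 2 + 24 + (-4) = 22
σ = (3, 2, 1): 2 + 20 + 7 = 29
Optimal value attained by: σ = (1, 3, 2).
Answer: det⊕(T) = -7; verdict: NONSINGULAR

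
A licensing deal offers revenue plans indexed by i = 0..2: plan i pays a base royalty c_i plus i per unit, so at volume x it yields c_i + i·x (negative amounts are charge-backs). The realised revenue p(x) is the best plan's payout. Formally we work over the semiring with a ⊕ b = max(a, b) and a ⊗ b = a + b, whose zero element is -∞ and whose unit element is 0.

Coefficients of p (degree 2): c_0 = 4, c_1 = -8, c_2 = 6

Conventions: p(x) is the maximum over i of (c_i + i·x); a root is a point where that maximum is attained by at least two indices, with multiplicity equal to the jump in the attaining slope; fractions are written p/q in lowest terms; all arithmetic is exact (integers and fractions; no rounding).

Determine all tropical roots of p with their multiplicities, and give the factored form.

hull edge (i=0, c=4) to (i=2, c=6): slope 1, span 2
Factored form: p(x) = 6 ⊗ (x ⊕ (-1)) ⊗ (x ⊕ (-1))
Answer: roots = -1 (mult 2)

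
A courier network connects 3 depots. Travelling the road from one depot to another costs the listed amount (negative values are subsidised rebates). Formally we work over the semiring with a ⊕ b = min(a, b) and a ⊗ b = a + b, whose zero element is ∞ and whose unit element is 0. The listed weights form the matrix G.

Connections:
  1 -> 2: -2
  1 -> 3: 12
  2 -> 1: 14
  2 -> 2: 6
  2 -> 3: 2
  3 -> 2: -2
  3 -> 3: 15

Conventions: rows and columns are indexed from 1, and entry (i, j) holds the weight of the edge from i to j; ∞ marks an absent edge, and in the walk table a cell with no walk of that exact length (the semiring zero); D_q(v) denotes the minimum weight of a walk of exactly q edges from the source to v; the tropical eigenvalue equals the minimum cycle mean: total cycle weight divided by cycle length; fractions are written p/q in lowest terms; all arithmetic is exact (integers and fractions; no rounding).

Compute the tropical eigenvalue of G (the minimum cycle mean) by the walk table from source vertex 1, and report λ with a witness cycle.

q=0: [0, ∞, ∞]
q=1: [∞, -2, 12]
q=2: [12, 4, 0]
q=3: [18, -2, 6]
Optimal cycle mean attained by: cycle 2->3->2, total 2 + (-2), length 2.
Answer: λ = 0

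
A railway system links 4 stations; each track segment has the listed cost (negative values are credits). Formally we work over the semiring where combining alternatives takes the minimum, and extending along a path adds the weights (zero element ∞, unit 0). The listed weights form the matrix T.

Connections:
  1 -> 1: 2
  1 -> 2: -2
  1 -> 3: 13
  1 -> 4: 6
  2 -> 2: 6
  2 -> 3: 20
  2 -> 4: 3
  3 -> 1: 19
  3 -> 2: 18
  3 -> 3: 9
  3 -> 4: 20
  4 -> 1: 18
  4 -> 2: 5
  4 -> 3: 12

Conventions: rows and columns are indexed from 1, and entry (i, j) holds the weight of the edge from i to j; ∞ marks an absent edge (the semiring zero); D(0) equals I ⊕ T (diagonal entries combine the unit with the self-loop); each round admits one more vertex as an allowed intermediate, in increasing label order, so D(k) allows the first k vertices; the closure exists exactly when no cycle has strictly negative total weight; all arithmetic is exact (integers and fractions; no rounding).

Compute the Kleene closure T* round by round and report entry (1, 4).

D(0):
  [0, -2, 13, 6]
  [∞, 0, 20, 3]
  [19, 18, 0, 20]
  [18, 5, 12, 0]
D(1):
  [0, -2, 13, 6]
  [∞, 0, 20, 3]
  [19, 17, 0, 20]
  [18, 5, 12, 0]
D(2):
  [0, -2, 13, 1]
  [∞, 0, 20, 3]
  [19, 17, 0, 20]
  [18, 5, 12, 0]
D(3):
  [0, -2, 13, 1]
  [39, 0, 20, 3]
  [19, 17, 0, 20]
  [18, 5, 12, 0]
D(4):
  [0, -2, 13, 1]
  [21, 0, 15, 3]
  [19, 17, 0, 20]
  [18, 5, 12, 0]
Answer: T*[1][4] = 1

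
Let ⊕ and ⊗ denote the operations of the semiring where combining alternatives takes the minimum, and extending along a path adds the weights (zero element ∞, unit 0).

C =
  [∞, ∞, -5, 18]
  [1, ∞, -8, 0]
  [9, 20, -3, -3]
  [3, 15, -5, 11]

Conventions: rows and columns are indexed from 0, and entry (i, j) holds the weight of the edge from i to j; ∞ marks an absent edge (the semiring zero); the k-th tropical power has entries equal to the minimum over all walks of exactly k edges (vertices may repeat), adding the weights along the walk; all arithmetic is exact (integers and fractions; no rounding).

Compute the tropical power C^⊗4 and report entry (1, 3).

C^⊗2:
  [4, 15, -8, -8]
  [1, 12, -11, -11]
  [0, 12, -8, -6]
  [4, 15, -8, -8]
C^⊗3:
  [-5, 7, -13, -11]
  [-8, 4, -16, -14]
  [-3, 9, -11, -11]
  [-5, 7, -13, -11]
C^⊗4:
  [-8, 4, -16, -16]
  [-11, 1, -19, -19]
  [-8, 4, -16, -14]
  [-8, 4, -16, -16]
Key observation: the optimum is the walk 1->2->3->2->3, with weight (-8) + (-3) + (-5) + (-3) = -19.
Optimal value attained by: walk 1->2->3->2->3.
Answer: (C^⊗4)[1][3] = -19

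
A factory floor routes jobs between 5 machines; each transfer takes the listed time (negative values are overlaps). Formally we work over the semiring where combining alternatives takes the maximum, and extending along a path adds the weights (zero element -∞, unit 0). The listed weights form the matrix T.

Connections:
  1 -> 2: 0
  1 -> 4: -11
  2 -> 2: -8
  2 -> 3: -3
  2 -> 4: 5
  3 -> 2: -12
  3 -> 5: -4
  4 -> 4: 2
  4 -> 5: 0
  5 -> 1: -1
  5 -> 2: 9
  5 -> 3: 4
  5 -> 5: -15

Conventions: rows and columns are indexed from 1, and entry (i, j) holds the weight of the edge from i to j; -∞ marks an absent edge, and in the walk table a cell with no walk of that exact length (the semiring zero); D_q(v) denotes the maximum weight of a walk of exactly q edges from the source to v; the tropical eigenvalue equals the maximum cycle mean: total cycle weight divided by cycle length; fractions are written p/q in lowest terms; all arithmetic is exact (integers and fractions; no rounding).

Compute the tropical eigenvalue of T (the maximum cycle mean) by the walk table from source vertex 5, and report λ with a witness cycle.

q=0: [-∞, -∞, -∞, -∞, 0]
q=1: [-1, 9, 4, -∞, -15]
q=2: [-16, 1, 6, 14, 0]
q=3: [-1, 9, 4, 16, 14]
q=4: [13, 23, 18, 18, 16]
q=5: [15, 25, 20, 28, 18]
Optimal cycle mean attained by: cycle 2->4->5->2, total 5 + 0 + 9, length 3.
Answer: λ = 14/3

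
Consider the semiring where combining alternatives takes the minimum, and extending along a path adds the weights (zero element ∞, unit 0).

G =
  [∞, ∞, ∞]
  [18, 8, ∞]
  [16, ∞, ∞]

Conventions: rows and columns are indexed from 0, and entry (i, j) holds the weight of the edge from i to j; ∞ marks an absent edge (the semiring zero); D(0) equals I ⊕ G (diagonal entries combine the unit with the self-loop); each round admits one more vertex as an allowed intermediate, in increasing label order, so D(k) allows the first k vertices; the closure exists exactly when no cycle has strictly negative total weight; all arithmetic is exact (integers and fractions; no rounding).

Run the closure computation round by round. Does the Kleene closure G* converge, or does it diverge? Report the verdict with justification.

D(0):
  [0, ∞, ∞]
  [18, 0, ∞]
  [16, ∞, 0]
D(1):
  [0, ∞, ∞]
  [18, 0, ∞]
  [16, ∞, 0]
D(2):
  [0, ∞, ∞]
  [18, 0, ∞]
  [16, ∞, 0]
D(3):
  [0, ∞, ∞]
  [18, 0, ∞]
  [16, ∞, 0]
Key observation: every diagonal entry stays at the unit through all rounds, so no improving cycle exists.
Answer: CONVERGES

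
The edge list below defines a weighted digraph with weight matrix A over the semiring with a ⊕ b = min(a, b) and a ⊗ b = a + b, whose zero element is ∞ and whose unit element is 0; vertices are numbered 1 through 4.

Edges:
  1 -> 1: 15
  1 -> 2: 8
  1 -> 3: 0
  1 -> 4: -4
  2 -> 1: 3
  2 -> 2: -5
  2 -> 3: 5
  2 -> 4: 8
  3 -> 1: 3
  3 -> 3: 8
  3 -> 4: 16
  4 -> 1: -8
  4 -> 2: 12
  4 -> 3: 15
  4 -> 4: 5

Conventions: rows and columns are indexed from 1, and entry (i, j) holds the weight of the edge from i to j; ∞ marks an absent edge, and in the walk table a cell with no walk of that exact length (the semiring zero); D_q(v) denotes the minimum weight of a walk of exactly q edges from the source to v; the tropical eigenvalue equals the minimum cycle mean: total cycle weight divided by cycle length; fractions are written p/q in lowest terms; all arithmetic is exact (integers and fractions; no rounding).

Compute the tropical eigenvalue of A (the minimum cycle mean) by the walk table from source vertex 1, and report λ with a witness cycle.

q=0: [0, ∞, ∞, ∞]
q=1: [15, 8, 0, -4]
q=2: [-12, 3, 8, 1]
q=3: [-7, -4, -12, -16]
q=4: [-24, -9, -7, -11]
Optimal cycle mean attained by: cycle 1->4->1, total (-4) + (-8), length 2.
Answer: λ = -6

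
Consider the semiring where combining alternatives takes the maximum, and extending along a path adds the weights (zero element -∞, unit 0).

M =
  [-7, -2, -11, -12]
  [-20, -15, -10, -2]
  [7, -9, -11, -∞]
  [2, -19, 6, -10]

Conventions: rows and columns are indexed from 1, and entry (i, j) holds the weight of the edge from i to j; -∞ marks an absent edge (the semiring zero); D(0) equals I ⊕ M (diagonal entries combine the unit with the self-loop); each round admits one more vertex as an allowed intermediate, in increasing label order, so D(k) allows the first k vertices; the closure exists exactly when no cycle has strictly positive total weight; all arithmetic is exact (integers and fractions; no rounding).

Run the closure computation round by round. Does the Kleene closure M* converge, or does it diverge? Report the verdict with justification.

D(0):
  [0, -2, -11, -12]
  [-20, 0, -10, -2]
  [7, -9, 0, -∞]
  [2, -19, 6, 0]
D(1):
  [0, -2, -11, -12]
  [-20, 0, -10, -2]
  [7, 5, 0, -5]
  [2, 0, 6, 0]
D(2):
  [0, -2, -11, -4]
  [-20, 0, -10, -2]
  [7, 5, 0, 3]
  [2, 0, 6, 0]
Detection: at round 3, diagonal entry (4, 4) turns strictly positive.
Key observation: the cycle 4->3->1->2->4 has total weight 6 + 7 + (-2) + (-2), which is strictly positive.
Answer: DIVERGES — positive cycle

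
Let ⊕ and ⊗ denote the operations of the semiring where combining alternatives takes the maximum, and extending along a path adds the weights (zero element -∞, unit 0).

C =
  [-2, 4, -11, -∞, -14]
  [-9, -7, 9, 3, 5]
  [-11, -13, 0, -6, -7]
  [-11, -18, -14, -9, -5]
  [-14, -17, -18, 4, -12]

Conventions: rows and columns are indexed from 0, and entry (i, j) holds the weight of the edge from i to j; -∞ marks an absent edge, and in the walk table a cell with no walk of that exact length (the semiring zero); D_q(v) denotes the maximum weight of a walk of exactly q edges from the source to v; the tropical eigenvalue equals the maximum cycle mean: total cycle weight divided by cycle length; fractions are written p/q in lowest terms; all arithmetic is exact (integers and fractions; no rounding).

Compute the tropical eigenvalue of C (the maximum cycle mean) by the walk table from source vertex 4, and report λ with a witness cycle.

q=0: [-∞, -∞, -∞, -∞, 0]
q=1: [-14, -17, -18, 4, -12]
q=2: [-7, -10, -8, -5, -1]
q=3: [-9, -3, -1, 3, -5]
q=4: [-8, -5, 6, 0, 2]
q=5: [-5, -4, 6, 6, 0]
Optimal cycle mean attained by: cycle 0->1->2->0, total 4 + 9 + (-11), length 3.
Answer: λ = 2/3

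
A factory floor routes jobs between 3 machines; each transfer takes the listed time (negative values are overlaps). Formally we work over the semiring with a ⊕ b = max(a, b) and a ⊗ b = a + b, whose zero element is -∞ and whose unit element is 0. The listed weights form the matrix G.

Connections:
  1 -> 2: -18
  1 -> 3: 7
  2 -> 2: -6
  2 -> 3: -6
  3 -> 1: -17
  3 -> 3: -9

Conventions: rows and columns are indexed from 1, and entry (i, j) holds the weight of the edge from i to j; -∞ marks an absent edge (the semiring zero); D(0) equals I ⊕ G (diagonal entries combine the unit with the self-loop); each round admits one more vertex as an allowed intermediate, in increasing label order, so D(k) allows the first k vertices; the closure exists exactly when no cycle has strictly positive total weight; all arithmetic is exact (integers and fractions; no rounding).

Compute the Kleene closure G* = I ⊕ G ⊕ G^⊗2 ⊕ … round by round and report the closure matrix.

D(0):
  [0, -18, 7]
  [-∞, 0, -6]
  [-17, -∞, 0]
D(1):
  [0, -18, 7]
  [-∞, 0, -6]
  [-17, -35, 0]
D(2):
  [0, -18, 7]
  [-∞, 0, -6]
  [-17, -35, 0]
D(3):
  [0, -18, 7]
  [-23, 0, -6]
  [-17, -35, 0]
Answer: G* = [[0, -18, 7], [-23, 0, -6], [-17, -35, 0]]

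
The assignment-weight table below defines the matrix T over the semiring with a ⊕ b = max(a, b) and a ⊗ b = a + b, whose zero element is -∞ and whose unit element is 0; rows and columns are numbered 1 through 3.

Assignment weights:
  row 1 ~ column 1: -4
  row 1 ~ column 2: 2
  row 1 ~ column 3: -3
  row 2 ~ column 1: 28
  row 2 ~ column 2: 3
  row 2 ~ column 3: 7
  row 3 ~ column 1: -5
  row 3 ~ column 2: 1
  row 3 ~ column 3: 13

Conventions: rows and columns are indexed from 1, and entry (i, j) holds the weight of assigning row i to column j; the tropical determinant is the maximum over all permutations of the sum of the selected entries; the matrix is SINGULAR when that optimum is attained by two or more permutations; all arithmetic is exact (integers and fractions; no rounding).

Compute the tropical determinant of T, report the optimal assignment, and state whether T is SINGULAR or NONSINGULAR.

σ = (1, 2, 3): (-4) + 3 + 13 = 12
σ = (1, 3, 2): (-4) + 7 + 1 = 4
σ = (2, 1, 3): 2 + 28 + 13 = 43
σ = (2, 3, 1): 2 + 7 + (-5) = 4
σ = (3, 1, 2): (-3) + 28 + 1 = 26
σ = (3, 2, 1): (-3) + 3 + (-5) = -5
Optimal value attained by: σ = (2, 1, 3).
Answer: det⊕(T) = 43; verdict: NONSINGULAR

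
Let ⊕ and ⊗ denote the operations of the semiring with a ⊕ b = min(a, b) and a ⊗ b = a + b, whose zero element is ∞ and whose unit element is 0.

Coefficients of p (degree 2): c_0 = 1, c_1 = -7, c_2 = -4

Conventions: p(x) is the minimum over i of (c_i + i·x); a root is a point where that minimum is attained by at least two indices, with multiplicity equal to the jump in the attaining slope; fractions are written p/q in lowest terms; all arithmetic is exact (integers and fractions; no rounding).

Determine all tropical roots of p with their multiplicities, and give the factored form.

hull edge (i=0, c=1) to (i=1, c=-7): slope -8, span 1
hull edge (i=1, c=-7) to (i=2, c=-4): slope 3, span 1
Factored form: p(x) = -4 ⊗ (x ⊕ (-3)) ⊗ (x ⊕ 8)
Answer: roots = -3 (mult 1), 8 (mult 1)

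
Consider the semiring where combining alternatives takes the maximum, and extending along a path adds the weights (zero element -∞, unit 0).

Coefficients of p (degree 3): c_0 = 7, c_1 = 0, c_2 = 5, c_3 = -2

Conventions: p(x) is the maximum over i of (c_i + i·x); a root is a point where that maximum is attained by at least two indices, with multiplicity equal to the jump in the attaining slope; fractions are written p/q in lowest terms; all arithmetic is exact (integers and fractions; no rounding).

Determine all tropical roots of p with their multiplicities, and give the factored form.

hull edge (i=0, c=7) to (i=2, c=5): slope -1, span 2
hull edge (i=2, c=5) to (i=3, c=-2): slope -7, span 1
Factored form: p(x) = -2 ⊗ (x ⊕ 1) ⊗ (x ⊕ 1) ⊗ (x ⊕ 7)
Answer: roots = 1 (mult 2), 7 (mult 1)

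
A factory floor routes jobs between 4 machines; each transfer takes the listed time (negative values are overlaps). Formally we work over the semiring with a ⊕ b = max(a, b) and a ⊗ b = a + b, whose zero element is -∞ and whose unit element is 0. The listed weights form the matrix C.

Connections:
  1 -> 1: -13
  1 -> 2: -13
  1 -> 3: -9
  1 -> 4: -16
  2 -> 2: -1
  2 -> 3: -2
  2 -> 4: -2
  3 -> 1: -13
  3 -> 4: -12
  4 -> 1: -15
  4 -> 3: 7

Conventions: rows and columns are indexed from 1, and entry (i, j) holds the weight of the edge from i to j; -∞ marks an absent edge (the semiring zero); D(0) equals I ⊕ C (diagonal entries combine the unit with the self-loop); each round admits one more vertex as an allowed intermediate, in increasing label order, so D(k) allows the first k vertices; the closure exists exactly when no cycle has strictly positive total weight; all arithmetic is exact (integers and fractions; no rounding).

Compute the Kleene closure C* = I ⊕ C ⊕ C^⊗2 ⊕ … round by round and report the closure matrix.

D(0):
  [0, -13, -9, -16]
  [-∞, 0, -2, -2]
  [-13, -∞, 0, -12]
  [-15, -∞, 7, 0]
D(1):
  [0, -13, -9, -16]
  [-∞, 0, -2, -2]
  [-13, -26, 0, -12]
  [-15, -28, 7, 0]
D(2):
  [0, -13, -9, -15]
  [-∞, 0, -2, -2]
  [-13, -26, 0, -12]
  [-15, -28, 7, 0]
D(3):
  [0, -13, -9, -15]
  [-15, 0, -2, -2]
  [-13, -26, 0, -12]
  [-6, -19, 7, 0]
D(4):
  [0, -13, -8, -15]
  [-8, 0, 5, -2]
  [-13, -26, 0, -12]
  [-6, -19, 7, 0]
Answer: C* = [[0, -13, -8, -15], [-8, 0, 5, -2], [-13, -26, 0, -12], [-6, -19, 7, 0]]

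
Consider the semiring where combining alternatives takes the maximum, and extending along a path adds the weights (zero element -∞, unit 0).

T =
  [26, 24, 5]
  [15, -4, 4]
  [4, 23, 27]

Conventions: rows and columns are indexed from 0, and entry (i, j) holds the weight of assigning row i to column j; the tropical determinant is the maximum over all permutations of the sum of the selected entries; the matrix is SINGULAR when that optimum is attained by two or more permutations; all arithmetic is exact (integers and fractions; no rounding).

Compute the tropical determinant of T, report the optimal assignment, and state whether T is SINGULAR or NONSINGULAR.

σ = (0, 1, 2): 26 + (-4) + 27 = 49
σ = (0, 2, 1): 26 + 4 + 23 = 53
σ = (1, 0, 2): 24 + 15 + 27 = 66
σ = (1, 2, 0): 24 + 4 + 4 = 32
σ = (2, 0, 1): 5 + 15 + 23 = 43
σ = (2, 1, 0): 5 + (-4) + 4 = 5
Optimal value attained by: σ = (1, 0, 2).
Answer: det⊕(T) = 66; verdict: NONSINGULAR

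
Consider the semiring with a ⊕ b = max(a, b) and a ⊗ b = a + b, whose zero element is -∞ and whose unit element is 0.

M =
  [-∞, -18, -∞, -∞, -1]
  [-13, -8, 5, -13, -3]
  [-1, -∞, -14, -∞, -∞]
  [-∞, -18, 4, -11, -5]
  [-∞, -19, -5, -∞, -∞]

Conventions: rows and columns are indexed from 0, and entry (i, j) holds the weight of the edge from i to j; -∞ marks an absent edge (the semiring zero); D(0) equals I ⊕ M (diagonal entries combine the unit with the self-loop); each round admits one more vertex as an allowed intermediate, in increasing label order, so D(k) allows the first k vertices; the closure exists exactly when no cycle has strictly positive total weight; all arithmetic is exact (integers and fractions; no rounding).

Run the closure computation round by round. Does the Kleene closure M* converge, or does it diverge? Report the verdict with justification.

D(0):
  [0, -18, -∞, -∞, -1]
  [-13, 0, 5, -13, -3]
  [-1, -∞, 0, -∞, -∞]
  [-∞, -18, 4, 0, -5]
  [-∞, -19, -5, -∞, 0]
D(1):
  [0, -18, -∞, -∞, -1]
  [-13, 0, 5, -13, -3]
  [-1, -19, 0, -∞, -2]
  [-∞, -18, 4, 0, -5]
  [-∞, -19, -5, -∞, 0]
D(2):
  [0, -18, -13, -31, -1]
  [-13, 0, 5, -13, -3]
  [-1, -19, 0, -32, -2]
  [-31, -18, 4, 0, -5]
  [-32, -19, -5, -32, 0]
D(3):
  [0, -18, -13, -31, -1]
  [4, 0, 5, -13, 3]
  [-1, -19, 0, -32, -2]
  [3, -15, 4, 0, 2]
  [-6, -19, -5, -32, 0]
D(4):
  [0, -18, -13, -31, -1]
  [4, 0, 5, -13, 3]
  [-1, -19, 0, -32, -2]
  [3, -15, 4, 0, 2]
  [-6, -19, -5, -32, 0]
D(5):
  [0, -18, -6, -31, -1]
  [4, 0, 5, -13, 3]
  [-1, -19, 0, -32, -2]
  [3, -15, 4, 0, 2]
  [-6, -19, -5, -32, 0]
Key observation: every diagonal entry stays at the unit through all rounds, so no improving cycle exists.
Answer: CONVERGES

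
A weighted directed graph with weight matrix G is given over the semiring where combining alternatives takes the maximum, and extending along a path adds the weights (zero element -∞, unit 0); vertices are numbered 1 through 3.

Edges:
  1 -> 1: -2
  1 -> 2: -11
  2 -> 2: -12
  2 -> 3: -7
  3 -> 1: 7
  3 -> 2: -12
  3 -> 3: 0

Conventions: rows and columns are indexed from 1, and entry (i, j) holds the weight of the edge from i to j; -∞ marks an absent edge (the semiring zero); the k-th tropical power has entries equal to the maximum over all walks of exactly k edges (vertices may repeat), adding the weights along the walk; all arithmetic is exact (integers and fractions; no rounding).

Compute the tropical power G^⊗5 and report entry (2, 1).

G^⊗2:
  [-4, -13, -18]
  [0, -19, -7]
  [7, -4, 0]
G^⊗3:
  [-6, -15, -18]
  [0, -11, -7]
  [7, -4, 0]
G^⊗4:
  [-8, -17, -18]
  [0, -11, -7]
  [7, -4, 0]
G^⊗5:
  [-10, -19, -18]
  [0, -11, -7]
  [7, -4, 0]
Key observation: the optimum is the walk 2->3->3->3->3->1, with weight (-7) + 0 + 0 + 0 + 7 = 0.
Optimal value attained by: walk 2->3->3->3->3->1.
Answer: (G^⊗5)[2][1] = 0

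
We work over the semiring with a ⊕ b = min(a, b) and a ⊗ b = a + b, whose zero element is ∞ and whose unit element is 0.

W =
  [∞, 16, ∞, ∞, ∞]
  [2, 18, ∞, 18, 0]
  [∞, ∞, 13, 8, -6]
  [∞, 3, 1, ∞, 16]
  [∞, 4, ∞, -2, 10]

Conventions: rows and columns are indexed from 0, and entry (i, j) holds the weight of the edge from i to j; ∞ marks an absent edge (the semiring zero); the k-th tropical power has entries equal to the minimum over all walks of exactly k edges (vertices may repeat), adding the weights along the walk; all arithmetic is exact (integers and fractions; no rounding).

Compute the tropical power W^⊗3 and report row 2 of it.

W^⊗2:
  [18, 34, ∞, 34, 16]
  [20, 4, 19, -2, 10]
  [∞, -2, 9, -8, 4]
  [5, 20, 14, 9, -5]
  [6, 1, -1, 8, 4]
W^⊗3:
  [36, 20, 35, 14, 26]
  [6, 1, -1, 8, 4]
  [0, -5, -7, 2, -2]
  [22, -1, 10, -7, 5]
  [3, 8, 9, 2, -7]
Answer: row 2 of W^⊗3 = [0, -5, -7, 2, -2]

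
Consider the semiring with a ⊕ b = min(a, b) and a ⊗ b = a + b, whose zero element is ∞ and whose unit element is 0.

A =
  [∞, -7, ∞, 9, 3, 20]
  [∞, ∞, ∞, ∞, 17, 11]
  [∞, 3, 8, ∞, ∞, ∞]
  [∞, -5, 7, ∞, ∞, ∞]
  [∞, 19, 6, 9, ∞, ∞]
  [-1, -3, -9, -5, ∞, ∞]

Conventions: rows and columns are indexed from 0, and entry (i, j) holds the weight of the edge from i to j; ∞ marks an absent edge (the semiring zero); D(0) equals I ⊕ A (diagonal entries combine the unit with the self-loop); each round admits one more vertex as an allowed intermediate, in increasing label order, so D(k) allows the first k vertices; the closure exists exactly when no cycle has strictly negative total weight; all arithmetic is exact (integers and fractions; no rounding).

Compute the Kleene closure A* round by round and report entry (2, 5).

D(0):
  [0, -7, ∞, 9, 3, 20]
  [∞, 0, ∞, ∞, 17, 11]
  [∞, 3, 0, ∞, ∞, ∞]
  [∞, -5, 7, 0, ∞, ∞]
  [∞, 19, 6, 9, 0, ∞]
  [-1, -3, -9, -5, ∞, 0]
D(1):
  [0, -7, ∞, 9, 3, 20]
  [∞, 0, ∞, ∞, 17, 11]
  [∞, 3, 0, ∞, ∞, ∞]
  [∞, -5, 7, 0, ∞, ∞]
  [∞, 19, 6, 9, 0, ∞]
  [-1, -8, -9, -5, 2, 0]
D(2):
  [0, -7, ∞, 9, 3, 4]
  [∞, 0, ∞, ∞, 17, 11]
  [∞, 3, 0, ∞, 20, 14]
  [∞, -5, 7, 0, 12, 6]
  [∞, 19, 6, 9, 0, 30]
  [-1, -8, -9, -5, 2, 0]
D(3):
  [0, -7, ∞, 9, 3, 4]
  [∞, 0, ∞, ∞, 17, 11]
  [∞, 3, 0, ∞, 20, 14]
  [∞, -5, 7, 0, 12, 6]
  [∞, 9, 6, 9, 0, 20]
  [-1, -8, -9, -5, 2, 0]
D(4):
  [0, -7, 16, 9, 3, 4]
  [∞, 0, ∞, ∞, 17, 11]
  [∞, 3, 0, ∞, 20, 14]
  [∞, -5, 7, 0, 12, 6]
  [∞, 4, 6, 9, 0, 15]
  [-1, -10, -9, -5, 2, 0]
D(5):
  [0, -7, 9, 9, 3, 4]
  [∞, 0, 23, 26, 17, 11]
  [∞, 3, 0, 29, 20, 14]
  [∞, -5, 7, 0, 12, 6]
  [∞, 4, 6, 9, 0, 15]
  [-1, -10, -9, -5, 2, 0]
D(6):
  [0, -7, -5, -1, 3, 4]
  [10, 0, 2, 6, 13, 11]
  [13, 3, 0, 9, 16, 14]
  [5, -5, -3, 0, 8, 6]
  [14, 4, 6, 9, 0, 15]
  [-1, -10, -9, -5, 2, 0]
Answer: A*[2][5] = 14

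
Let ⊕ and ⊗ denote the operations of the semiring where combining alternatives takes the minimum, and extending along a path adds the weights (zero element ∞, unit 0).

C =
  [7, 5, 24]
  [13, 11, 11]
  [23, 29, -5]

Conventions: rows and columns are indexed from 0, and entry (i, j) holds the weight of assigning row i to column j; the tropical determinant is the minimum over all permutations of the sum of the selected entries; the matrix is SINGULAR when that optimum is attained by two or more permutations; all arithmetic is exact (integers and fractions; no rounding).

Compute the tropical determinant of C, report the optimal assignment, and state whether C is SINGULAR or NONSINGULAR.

σ = (0, 1, 2): 7 + 11 + (-5) = 13
σ = (0, 2, 1): 7 + 11 + 29 = 47
σ = (1, 0, 2): 5 + 13 + (-5) = 13
σ = (1, 2, 0): 5 + 11 + 23 = 39
σ = (2, 0, 1): 24 + 13 + 29 = 66
σ = (2, 1, 0): 24 + 11 + 23 = 58
Optimal value attained by: σ = (0, 1, 2).
Answer: det⊕(C) = 13; verdict: SINGULAR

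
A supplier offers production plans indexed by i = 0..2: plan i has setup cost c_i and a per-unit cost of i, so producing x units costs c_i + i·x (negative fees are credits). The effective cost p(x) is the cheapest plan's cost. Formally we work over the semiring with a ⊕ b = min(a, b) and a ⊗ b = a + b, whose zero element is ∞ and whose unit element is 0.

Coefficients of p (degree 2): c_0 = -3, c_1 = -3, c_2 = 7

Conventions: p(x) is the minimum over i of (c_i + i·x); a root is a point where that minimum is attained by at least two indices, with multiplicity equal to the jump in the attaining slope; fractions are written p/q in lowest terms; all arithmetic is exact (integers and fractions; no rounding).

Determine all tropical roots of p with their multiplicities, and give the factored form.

hull edge (i=0, c=-3) to (i=1, c=-3): slope 0, span 1
hull edge (i=1, c=-3) to (i=2, c=7): slope 10, span 1
Factored form: p(x) = 7 ⊗ (x ⊕ (-10)) ⊗ (x ⊕ 0)
Answer: roots = -10 (mult 1), 0 (mult 1)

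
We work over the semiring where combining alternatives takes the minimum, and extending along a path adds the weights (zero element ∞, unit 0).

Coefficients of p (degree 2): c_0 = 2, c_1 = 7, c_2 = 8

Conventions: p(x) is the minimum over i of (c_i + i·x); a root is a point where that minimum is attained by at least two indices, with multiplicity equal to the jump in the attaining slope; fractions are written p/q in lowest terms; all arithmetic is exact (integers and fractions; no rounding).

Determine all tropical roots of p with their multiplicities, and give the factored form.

hull edge (i=0, c=2) to (i=2, c=8): slope 3, span 2
Factored form: p(x) = 8 ⊗ (x ⊕ (-3)) ⊗ (x ⊕ (-3))
Answer: roots = -3 (mult 2)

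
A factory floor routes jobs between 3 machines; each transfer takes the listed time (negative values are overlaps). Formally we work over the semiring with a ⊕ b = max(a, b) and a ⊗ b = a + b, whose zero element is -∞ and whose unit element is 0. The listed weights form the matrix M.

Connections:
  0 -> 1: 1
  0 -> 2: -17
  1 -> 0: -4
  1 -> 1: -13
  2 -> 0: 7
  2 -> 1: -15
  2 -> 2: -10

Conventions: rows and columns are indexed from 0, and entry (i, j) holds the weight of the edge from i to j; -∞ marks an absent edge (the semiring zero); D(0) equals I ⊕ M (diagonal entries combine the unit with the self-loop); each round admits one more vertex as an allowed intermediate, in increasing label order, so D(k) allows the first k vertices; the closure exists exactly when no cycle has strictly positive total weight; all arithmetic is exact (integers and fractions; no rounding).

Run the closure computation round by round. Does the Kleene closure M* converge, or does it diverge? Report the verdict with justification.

D(0):
  [0, 1, -17]
  [-4, 0, -∞]
  [7, -15, 0]
D(1):
  [0, 1, -17]
  [-4, 0, -21]
  [7, 8, 0]
D(2):
  [0, 1, -17]
  [-4, 0, -21]
  [7, 8, 0]
D(3):
  [0, 1, -17]
  [-4, 0, -21]
  [7, 8, 0]
Key observation: every diagonal entry stays at the unit through all rounds, so no improving cycle exists.
Answer: CONVERGES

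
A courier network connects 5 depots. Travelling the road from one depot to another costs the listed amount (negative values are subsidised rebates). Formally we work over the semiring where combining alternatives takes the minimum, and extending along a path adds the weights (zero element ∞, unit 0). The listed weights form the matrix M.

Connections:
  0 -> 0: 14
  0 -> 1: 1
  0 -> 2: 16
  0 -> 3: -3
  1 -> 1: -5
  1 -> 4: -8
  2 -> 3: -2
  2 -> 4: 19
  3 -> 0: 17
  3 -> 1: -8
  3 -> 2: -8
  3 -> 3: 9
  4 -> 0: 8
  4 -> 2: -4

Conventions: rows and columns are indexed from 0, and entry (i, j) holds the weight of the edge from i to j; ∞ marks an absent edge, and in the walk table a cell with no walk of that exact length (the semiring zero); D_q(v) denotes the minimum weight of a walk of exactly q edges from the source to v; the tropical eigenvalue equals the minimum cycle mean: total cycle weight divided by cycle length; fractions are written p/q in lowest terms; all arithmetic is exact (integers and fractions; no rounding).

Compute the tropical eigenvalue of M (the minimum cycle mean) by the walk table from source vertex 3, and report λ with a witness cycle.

q=0: [∞, ∞, ∞, 0, ∞]
q=1: [17, -8, -8, 9, ∞]
q=2: [26, -13, 1, -10, -16]
q=3: [-8, -18, -20, -1, -21]
q=4: [-13, -23, -25, -22, -26]
q=5: [-18, -30, -30, -27, -31]
Optimal cycle mean attained by: cycle 1->4->2->3->1, total (-8) + (-4) + (-2) + (-8), length 4.
Answer: λ = -11/2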